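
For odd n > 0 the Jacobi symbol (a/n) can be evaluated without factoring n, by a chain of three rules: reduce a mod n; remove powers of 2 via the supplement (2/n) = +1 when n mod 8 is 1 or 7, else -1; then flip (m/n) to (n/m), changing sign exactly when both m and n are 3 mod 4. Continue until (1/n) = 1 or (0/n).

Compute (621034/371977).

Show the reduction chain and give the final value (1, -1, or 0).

-1

(621034/371977) = (249057/371977)   [reduce mod 371977]
reciprocity: (249057/371977) = +1·(371977/249057) since 249057 mod 4 = 1, 371977 mod 4 = 1; sign now +1
(371977/249057) = (122920/249057)   [reduce mod 249057]
122920 = 2^3·15365; (2/249057) = +1 since 249057 mod 8 = 1, so (122920/249057) = (+1)^3·(15365/249057); sign now +1
reciprocity: (15365/249057) = +1·(249057/15365) since 15365 mod 4 = 1, 249057 mod 4 = 1; sign now +1
(249057/15365) = (3217/15365)   [reduce mod 15365]
reciprocity: (3217/15365) = +1·(15365/3217) since 3217 mod 4 = 1, 15365 mod 4 = 1; sign now +1
(15365/3217) = (2497/3217)   [reduce mod 3217]
reciprocity: (2497/3217) = +1·(3217/2497) since 2497 mod 4 = 1, 3217 mod 4 = 1; sign now +1
(3217/2497) = (720/2497)   [reduce mod 2497]
720 = 2^4·45; (2/2497) = +1 since 2497 mod 8 = 1, so (720/2497) = (+1)^4·(45/2497); sign now +1
reciprocity: (45/2497) = +1·(2497/45) since 45 mod 4 = 1, 2497 mod 4 = 1; sign now +1
(2497/45) = (22/45)   [reduce mod 45]
22 = 2^1·11; (2/45) = -1 since 45 mod 8 = 5, so (22/45) = (-1)^1·(11/45); sign now -1
reciprocity: (11/45) = +1·(45/11) since 11 mod 4 = 3, 45 mod 4 = 1; sign now -1
(45/11) = (1/11)   [reduce mod 11]
(1/11) = 1; final value = sign = -1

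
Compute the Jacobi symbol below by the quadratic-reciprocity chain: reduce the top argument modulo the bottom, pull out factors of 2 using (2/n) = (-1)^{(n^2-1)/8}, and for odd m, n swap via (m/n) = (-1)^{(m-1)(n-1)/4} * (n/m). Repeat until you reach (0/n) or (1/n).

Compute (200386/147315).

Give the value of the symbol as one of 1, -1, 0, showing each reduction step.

-1

(200386/147315) = (53071/147315)   [reduce mod 147315]
reciprocity: (53071/147315) = -1·(147315/53071) since 53071 mod 4 = 3, 147315 mod 4 = 3; sign now -1
(147315/53071) = (41173/53071)   [reduce mod 53071]
reciprocity: (41173/53071) = +1·(53071/41173) since 41173 mod 4 = 1, 53071 mod 4 = 3; sign now -1
(53071/41173) = (11898/41173)   [reduce mod 41173]
11898 = 2^1·5949; (2/41173) = -1 since 41173 mod 8 = 5, so (11898/41173) = (-1)^1·(5949/41173); sign now +1
reciprocity: (5949/41173) = +1·(41173/5949) since 5949 mod 4 = 1, 41173 mod 4 = 1; sign now +1
(41173/5949) = (5479/5949)   [reduce mod 5949]
reciprocity: (5479/5949) = +1·(5949/5479) since 5479 mod 4 = 3, 5949 mod 4 = 1; sign now +1
(5949/5479) = (470/5479)   [reduce mod 5479]
470 = 2^1·235; (2/5479) = +1 since 5479 mod 8 = 7, so (470/5479) = (+1)^1·(235/5479); sign now +1
reciprocity: (235/5479) = -1·(5479/235) since 235 mod 4 = 3, 5479 mod 4 = 3; sign now -1
(5479/235) = (74/235)   [reduce mod 235]
74 = 2^1·37; (2/235) = -1 since 235 mod 8 = 3, so (74/235) = (-1)^1·(37/235); sign now +1
reciprocity: (37/235) = +1·(235/37) since 37 mod 4 = 1, 235 mod 4 = 3; sign now +1
(235/37) = (13/37)   [reduce mod 37]
reciprocity: (13/37) = +1·(37/13) since 13 mod 4 = 1, 37 mod 4 = 1; sign now +1
(37/13) = (11/13)   [reduce mod 13]
reciprocity: (11/13) = +1·(13/11) since 11 mod 4 = 3, 13 mod 4 = 1; sign now +1
(13/11) = (2/11)   [reduce mod 11]
2 = 2^1·1; (2/11) = -1 since 11 mod 8 = 3, so (2/11) = (-1)^1·(1/11); sign now -1
(1/11) = 1; final value = sign = -1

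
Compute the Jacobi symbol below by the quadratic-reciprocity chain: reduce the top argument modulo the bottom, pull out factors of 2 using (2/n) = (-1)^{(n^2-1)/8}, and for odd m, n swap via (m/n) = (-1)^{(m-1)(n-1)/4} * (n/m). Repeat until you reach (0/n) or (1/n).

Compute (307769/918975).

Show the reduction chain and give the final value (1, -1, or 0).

-1

flip (307769/918975) -> (918975/307769): both odd, 307769 mod 4 = 1, 918975 mod 4 = 3, so the flip contributes +1; sign now +1
(918975/307769): 918975 mod 307769 = 303437, so (918975/307769) = (303437/307769)
flip (303437/307769) -> (307769/303437): both odd, 303437 mod 4 = 1, 307769 mod 4 = 1, so the flip contributes +1; sign now +1
(307769/303437): 307769 mod 303437 = 4332, so (307769/303437) = (4332/303437)
factor out 2^2: 4332 = 2^2·1083; with 303437 mod 8 = 5, (2/303437) = -1; sign now +1; continue with (1083/303437)
flip (1083/303437) -> (303437/1083): both odd, 1083 mod 4 = 3, 303437 mod 4 = 1, so the flip contributes +1; sign now +1
(303437/1083): 303437 mod 1083 = 197, so (303437/1083) = (197/1083)
flip (197/1083) -> (1083/197): both odd, 197 mod 4 = 1, 1083 mod 4 = 3, so the flip contributes +1; sign now +1
(1083/197): 1083 mod 197 = 98, so (1083/197) = (98/197)
factor out 2^1: 98 = 2^1·49; with 197 mod 8 = 5, (2/197) = -1; sign now -1; continue with (49/197)
flip (49/197) -> (197/49): both odd, 49 mod 4 = 1, 197 mod 4 = 1, so the flip contributes +1; sign now -1
(197/49): 197 mod 49 = 1, so (197/49) = (1/49)
reached (1/49) = 1, so the symbol is -1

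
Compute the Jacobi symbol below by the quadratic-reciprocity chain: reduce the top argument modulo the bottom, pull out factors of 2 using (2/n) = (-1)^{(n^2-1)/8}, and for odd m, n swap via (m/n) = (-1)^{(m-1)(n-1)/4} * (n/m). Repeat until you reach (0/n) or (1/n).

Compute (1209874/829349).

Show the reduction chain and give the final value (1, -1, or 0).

(1209874/829349) = (380525/829349)   [reduce mod 829349]
reciprocity: (380525/829349) = +1·(829349/380525) since 380525 mod 4 = 1, 829349 mod 4 = 1; sign now +1
(829349/380525) = (68299/380525)   [reduce mod 380525]
reciprocity: (68299/380525) = +1·(380525/68299) since 68299 mod 4 = 3, 380525 mod 4 = 1; sign now +1
(380525/68299) = (39030/68299)   [reduce mod 68299]
39030 = 2^1·19515; (2/68299) = -1 since 68299 mod 8 = 3, so (39030/68299) = (-1)^1·(19515/68299); sign now -1
reciprocity: (19515/68299) = -1·(68299/19515) since 19515 mod 4 = 3, 68299 mod 4 = 3; sign now +1
(68299/19515) = (9754/19515)   [reduce mod 19515]
9754 = 2^1·4877; (2/19515) = -1 since 19515 mod 8 = 3, so (9754/19515) = (-1)^1·(4877/19515); sign now -1
reciprocity: (4877/19515) = +1·(19515/4877) since 4877 mod 4 = 1, 19515 mod 4 = 3; sign now -1
(19515/4877) = (7/4877)   [reduce mod 4877]
reciprocity: (7/4877) = +1·(4877/7) since 7 mod 4 = 3, 4877 mod 4 = 1; sign now -1
(4877/7) = (5/7)   [reduce mod 7]
reciprocity: (5/7) = +1·(7/5) since 5 mod 4 = 1, 7 mod 4 = 3; sign now -1
(7/5) = (2/5)   [reduce mod 5]
2 = 2^1·1; (2/5) = -1 since 5 mod 8 = 5, so (2/5) = (-1)^1·(1/5); sign now +1
(1/5) = 1; final value = sign = +1

1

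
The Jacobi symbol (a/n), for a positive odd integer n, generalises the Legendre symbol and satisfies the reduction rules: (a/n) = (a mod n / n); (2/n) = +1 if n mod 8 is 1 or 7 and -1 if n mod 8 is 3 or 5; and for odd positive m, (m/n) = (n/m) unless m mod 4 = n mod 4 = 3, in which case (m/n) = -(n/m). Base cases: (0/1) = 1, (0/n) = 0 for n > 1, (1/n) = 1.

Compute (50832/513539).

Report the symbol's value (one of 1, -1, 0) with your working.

factor out 2^4: 50832 = 2^4·3177; with 513539 mod 8 = 3, (2/513539) = -1; sign now +1; continue with (3177/513539)
flip (3177/513539) -> (513539/3177): both odd, 3177 mod 4 = 1, 513539 mod 4 = 3, so the flip contributes +1; sign now +1
(513539/3177): 513539 mod 3177 = 2042, so (513539/3177) = (2042/3177)
factor out 2^1: 2042 = 2^1·1021; with 3177 mod 8 = 1, (2/3177) = +1; sign now +1; continue with (1021/3177)
flip (1021/3177) -> (3177/1021): both odd, 1021 mod 4 = 1, 3177 mod 4 = 1, so the flip contributes +1; sign now +1
(3177/1021): 3177 mod 1021 = 114, so (3177/1021) = (114/1021)
factor out 2^1: 114 = 2^1·57; with 1021 mod 8 = 5, (2/1021) = -1; sign now -1; continue with (57/1021)
flip (57/1021) -> (1021/57): both odd, 57 mod 4 = 1, 1021 mod 4 = 1, so the flip contributes +1; sign now -1
(1021/57): 1021 mod 57 = 52, so (1021/57) = (52/57)
factor out 2^2: 52 = 2^2·13; with 57 mod 8 = 1, (2/57) = +1; sign now -1; continue with (13/57)
flip (13/57) -> (57/13): both odd, 13 mod 4 = 1, 57 mod 4 = 1, so the flip contributes +1; sign now -1
(57/13): 57 mod 13 = 5, so (57/13) = (5/13)
flip (5/13) -> (13/5): both odd, 5 mod 4 = 1, 13 mod 4 = 1, so the flip contributes +1; sign now -1
(13/5): 13 mod 5 = 3, so (13/5) = (3/5)
flip (3/5) -> (5/3): both odd, 3 mod 4 = 3, 5 mod 4 = 1, so the flip contributes +1; sign now -1
(5/3): 5 mod 3 = 2, so (5/3) = (2/3)
factor out 2^1: 2 = 2^1·1; with 3 mod 8 = 3, (2/3) = -1; sign now +1; continue with (1/3)
reached (1/3) = 1, so the symbol is +1

1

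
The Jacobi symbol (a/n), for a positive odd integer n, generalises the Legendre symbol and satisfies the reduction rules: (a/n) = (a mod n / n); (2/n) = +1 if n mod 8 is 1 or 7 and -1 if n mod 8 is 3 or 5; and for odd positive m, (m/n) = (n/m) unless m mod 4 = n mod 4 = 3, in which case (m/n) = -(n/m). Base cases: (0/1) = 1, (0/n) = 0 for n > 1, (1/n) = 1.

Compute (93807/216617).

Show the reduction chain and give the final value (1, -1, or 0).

flip (93807/216617) -> (216617/93807): both odd, 93807 mod 4 = 3, 216617 mod 4 = 1, so the flip contributes +1; sign now +1
(216617/93807): 216617 mod 93807 = 29003, so (216617/93807) = (29003/93807)
flip (29003/93807) -> (93807/29003): both odd, 29003 mod 4 = 3, 93807 mod 4 = 3, so the flip contributes -1; sign now -1
(93807/29003): 93807 mod 29003 = 6798, so (93807/29003) = (6798/29003)
factor out 2^1: 6798 = 2^1·3399; with 29003 mod 8 = 3, (2/29003) = -1; sign now +1; continue with (3399/29003)
flip (3399/29003) -> (29003/3399): both odd, 3399 mod 4 = 3, 29003 mod 4 = 3, so the flip contributes -1; sign now -1
(29003/3399): 29003 mod 3399 = 1811, so (29003/3399) = (1811/3399)
flip (1811/3399) -> (3399/1811): both odd, 1811 mod 4 = 3, 3399 mod 4 = 3, so the flip contributes -1; sign now +1
(3399/1811): 3399 mod 1811 = 1588, so (3399/1811) = (1588/1811)
factor out 2^2: 1588 = 2^2·397; with 1811 mod 8 = 3, (2/1811) = -1; sign now +1; continue with (397/1811)
flip (397/1811) -> (1811/397): both odd, 397 mod 4 = 1, 1811 mod 4 = 3, so the flip contributes +1; sign now +1
(1811/397): 1811 mod 397 = 223, so (1811/397) = (223/397)
flip (223/397) -> (397/223): both odd, 223 mod 4 = 3, 397 mod 4 = 1, so the flip contributes +1; sign now +1
(397/223): 397 mod 223 = 174, so (397/223) = (174/223)
factor out 2^1: 174 = 2^1·87; with 223 mod 8 = 7, (2/223) = +1; sign now +1; continue with (87/223)
flip (87/223) -> (223/87): both odd, 87 mod 4 = 3, 223 mod 4 = 3, so the flip contributes -1; sign now -1
(223/87): 223 mod 87 = 49, so (223/87) = (49/87)
flip (49/87) -> (87/49): both odd, 49 mod 4 = 1, 87 mod 4 = 3, so the flip contributes +1; sign now -1
(87/49): 87 mod 49 = 38, so (87/49) = (38/49)
factor out 2^1: 38 = 2^1·19; with 49 mod 8 = 1, (2/49) = +1; sign now -1; continue with (19/49)
flip (19/49) -> (49/19): both odd, 19 mod 4 = 3, 49 mod 4 = 1, so the flip contributes +1; sign now -1
(49/19): 49 mod 19 = 11, so (49/19) = (11/19)
flip (11/19) -> (19/11): both odd, 11 mod 4 = 3, 19 mod 4 = 3, so the flip contributes -1; sign now +1
(19/11): 19 mod 11 = 8, so (19/11) = (8/11)
factor out 2^3: 8 = 2^3·1; with 11 mod 8 = 3, (2/11) = -1; sign now -1; continue with (1/11)
reached (1/11) = 1, so the symbol is -1

-1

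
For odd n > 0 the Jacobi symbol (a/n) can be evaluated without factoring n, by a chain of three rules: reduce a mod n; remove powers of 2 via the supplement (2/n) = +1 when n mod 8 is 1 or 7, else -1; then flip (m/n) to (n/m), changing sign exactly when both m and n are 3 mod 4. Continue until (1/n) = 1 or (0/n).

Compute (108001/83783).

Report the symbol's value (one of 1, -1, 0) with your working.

(108001/83783): 108001 mod 83783 = 24218, so (108001/83783) = (24218/83783)
factor out 2^1: 24218 = 2^1·12109; with 83783 mod 8 = 7, (2/83783) = +1; sign now +1; continue with (12109/83783)
flip (12109/83783) -> (83783/12109): both odd, 12109 mod 4 = 1, 83783 mod 4 = 3, so the flip contributes +1; sign now +1
(83783/12109): 83783 mod 12109 = 11129, so (83783/12109) = (11129/12109)
flip (11129/12109) -> (12109/11129): both odd, 11129 mod 4 = 1, 12109 mod 4 = 1, so the flip contributes +1; sign now +1
(12109/11129): 12109 mod 11129 = 980, so (12109/11129) = (980/11129)
factor out 2^2: 980 = 2^2·245; with 11129 mod 8 = 1, (2/11129) = +1; sign now +1; continue with (245/11129)
flip (245/11129) -> (11129/245): both odd, 245 mod 4 = 1, 11129 mod 4 = 1, so the flip contributes +1; sign now +1
(11129/245): 11129 mod 245 = 104, so (11129/245) = (104/245)
factor out 2^3: 104 = 2^3·13; with 245 mod 8 = 5, (2/245) = -1; sign now -1; continue with (13/245)
flip (13/245) -> (245/13): both odd, 13 mod 4 = 1, 245 mod 4 = 1, so the flip contributes +1; sign now -1
(245/13): 245 mod 13 = 11, so (245/13) = (11/13)
flip (11/13) -> (13/11): both odd, 11 mod 4 = 3, 13 mod 4 = 1, so the flip contributes +1; sign now -1
(13/11): 13 mod 11 = 2, so (13/11) = (2/11)
factor out 2^1: 2 = 2^1·1; with 11 mod 8 = 3, (2/11) = -1; sign now +1; continue with (1/11)
reached (1/11) = 1, so the symbol is +1

1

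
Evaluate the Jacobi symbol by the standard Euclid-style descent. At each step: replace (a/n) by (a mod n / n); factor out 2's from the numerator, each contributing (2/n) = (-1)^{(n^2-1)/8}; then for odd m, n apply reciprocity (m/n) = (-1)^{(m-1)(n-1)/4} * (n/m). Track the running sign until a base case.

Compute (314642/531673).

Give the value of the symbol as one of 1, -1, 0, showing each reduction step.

-1

314642 = 2^1·157321; (2/531673) = +1 since 531673 mod 8 = 1, so (314642/531673) = (+1)^1·(157321/531673); sign now +1
reciprocity: (157321/531673) = +1·(531673/157321) since 157321 mod 4 = 1, 531673 mod 4 = 1; sign now +1
(531673/157321) = (59710/157321)   [reduce mod 157321]
59710 = 2^1·29855; (2/157321) = +1 since 157321 mod 8 = 1, so (59710/157321) = (+1)^1·(29855/157321); sign now +1
reciprocity: (29855/157321) = +1·(157321/29855) since 29855 mod 4 = 3, 157321 mod 4 = 1; sign now +1
(157321/29855) = (8046/29855)   [reduce mod 29855]
8046 = 2^1·4023; (2/29855) = +1 since 29855 mod 8 = 7, so (8046/29855) = (+1)^1·(4023/29855); sign now +1
reciprocity: (4023/29855) = -1·(29855/4023) since 4023 mod 4 = 3, 29855 mod 4 = 3; sign now -1
(29855/4023) = (1694/4023)   [reduce mod 4023]
1694 = 2^1·847; (2/4023) = +1 since 4023 mod 8 = 7, so (1694/4023) = (+1)^1·(847/4023); sign now -1
reciprocity: (847/4023) = -1·(4023/847) since 847 mod 4 = 3, 4023 mod 4 = 3; sign now +1
(4023/847) = (635/847)   [reduce mod 847]
reciprocity: (635/847) = -1·(847/635) since 635 mod 4 = 3, 847 mod 4 = 3; sign now -1
(847/635) = (212/635)   [reduce mod 635]
212 = 2^2·53; (2/635) = -1 since 635 mod 8 = 3, so (212/635) = (-1)^2·(53/635); sign now -1
reciprocity: (53/635) = +1·(635/53) since 53 mod 4 = 1, 635 mod 4 = 3; sign now -1
(635/53) = (52/53)   [reduce mod 53]
52 = 2^2·13; (2/53) = -1 since 53 mod 8 = 5, so (52/53) = (-1)^2·(13/53); sign now -1
reciprocity: (13/53) = +1·(53/13) since 13 mod 4 = 1, 53 mod 4 = 1; sign now -1
(53/13) = (1/13)   [reduce mod 13]
(1/13) = 1; final value = sign = -1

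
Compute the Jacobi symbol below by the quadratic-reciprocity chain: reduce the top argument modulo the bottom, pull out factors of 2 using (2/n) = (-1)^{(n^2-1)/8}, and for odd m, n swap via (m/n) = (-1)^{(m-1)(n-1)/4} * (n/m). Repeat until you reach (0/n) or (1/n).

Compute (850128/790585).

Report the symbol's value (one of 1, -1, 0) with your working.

1

(850128/790585): 850128 mod 790585 = 59543, so (850128/790585) = (59543/790585)
flip (59543/790585) -> (790585/59543): both odd, 59543 mod 4 = 3, 790585 mod 4 = 1, so the flip contributes +1; sign now +1
(790585/59543): 790585 mod 59543 = 16526, so (790585/59543) = (16526/59543)
factor out 2^1: 16526 = 2^1·8263; with 59543 mod 8 = 7, (2/59543) = +1; sign now +1; continue with (8263/59543)
flip (8263/59543) -> (59543/8263): both odd, 8263 mod 4 = 3, 59543 mod 4 = 3, so the flip contributes -1; sign now -1
(59543/8263): 59543 mod 8263 = 1702, so (59543/8263) = (1702/8263)
factor out 2^1: 1702 = 2^1·851; with 8263 mod 8 = 7, (2/8263) = +1; sign now -1; continue with (851/8263)
flip (851/8263) -> (8263/851): both odd, 851 mod 4 = 3, 8263 mod 4 = 3, so the flip contributes -1; sign now +1
(8263/851): 8263 mod 851 = 604, so (8263/851) = (604/851)
factor out 2^2: 604 = 2^2·151; with 851 mod 8 = 3, (2/851) = -1; sign now +1; continue with (151/851)
flip (151/851) -> (851/151): both odd, 151 mod 4 = 3, 851 mod 4 = 3, so the flip contributes -1; sign now -1
(851/151): 851 mod 151 = 96, so (851/151) = (96/151)
factor out 2^5: 96 = 2^5·3; with 151 mod 8 = 7, (2/151) = +1; sign now -1; continue with (3/151)
flip (3/151) -> (151/3): both odd, 3 mod 4 = 3, 151 mod 4 = 3, so the flip contributes -1; sign now +1
(151/3): 151 mod 3 = 1, so (151/3) = (1/3)
reached (1/3) = 1, so the symbol is +1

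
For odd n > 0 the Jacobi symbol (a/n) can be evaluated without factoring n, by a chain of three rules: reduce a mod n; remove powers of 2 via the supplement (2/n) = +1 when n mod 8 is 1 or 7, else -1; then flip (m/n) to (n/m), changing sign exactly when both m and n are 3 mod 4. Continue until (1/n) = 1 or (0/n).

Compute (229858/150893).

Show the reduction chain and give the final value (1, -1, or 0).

(229858/150893) = (78965/150893)   [reduce mod 150893]
reciprocity: (78965/150893) = +1·(150893/78965) since 78965 mod 4 = 1, 150893 mod 4 = 1; sign now +1
(150893/78965) = (71928/78965)   [reduce mod 78965]
71928 = 2^3·8991; (2/78965) = -1 since 78965 mod 8 = 5, so (71928/78965) = (-1)^3·(8991/78965); sign now -1
reciprocity: (8991/78965) = +1·(78965/8991) since 8991 mod 4 = 3, 78965 mod 4 = 1; sign now -1
(78965/8991) = (7037/8991)   [reduce mod 8991]
reciprocity: (7037/8991) = +1·(8991/7037) since 7037 mod 4 = 1, 8991 mod 4 = 3; sign now -1
(8991/7037) = (1954/7037)   [reduce mod 7037]
1954 = 2^1·977; (2/7037) = -1 since 7037 mod 8 = 5, so (1954/7037) = (-1)^1·(977/7037); sign now +1
reciprocity: (977/7037) = +1·(7037/977) since 977 mod 4 = 1, 7037 mod 4 = 1; sign now +1
(7037/977) = (198/977)   [reduce mod 977]
198 = 2^1·99; (2/977) = +1 since 977 mod 8 = 1, so (198/977) = (+1)^1·(99/977); sign now +1
reciprocity: (99/977) = +1·(977/99) since 99 mod 4 = 3, 977 mod 4 = 1; sign now +1
(977/99) = (86/99)   [reduce mod 99]
86 = 2^1·43; (2/99) = -1 since 99 mod 8 = 3, so (86/99) = (-1)^1·(43/99); sign now -1
reciprocity: (43/99) = -1·(99/43) since 43 mod 4 = 3, 99 mod 4 = 3; sign now +1
(99/43) = (13/43)   [reduce mod 43]
reciprocity: (13/43) = +1·(43/13) since 13 mod 4 = 1, 43 mod 4 = 3; sign now +1
(43/13) = (4/13)   [reduce mod 13]
4 = 2^2·1; (2/13) = -1 since 13 mod 8 = 5, so (4/13) = (-1)^2·(1/13); sign now +1
(1/13) = 1; final value = sign = +1

1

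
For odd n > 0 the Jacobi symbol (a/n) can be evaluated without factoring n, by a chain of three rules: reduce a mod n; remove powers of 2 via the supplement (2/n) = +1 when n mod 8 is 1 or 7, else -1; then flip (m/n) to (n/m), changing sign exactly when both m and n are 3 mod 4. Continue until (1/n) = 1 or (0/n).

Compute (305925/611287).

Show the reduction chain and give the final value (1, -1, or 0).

reciprocity: (305925/611287) = +1·(611287/305925) since 305925 mod 4 = 1, 611287 mod 4 = 3; sign now +1
(611287/305925) = (305362/305925)   [reduce mod 305925]
305362 = 2^1·152681; (2/305925) = -1 since 305925 mod 8 = 5, so (305362/305925) = (-1)^1·(152681/305925); sign now -1
reciprocity: (152681/305925) = +1·(305925/152681) since 152681 mod 4 = 1, 305925 mod 4 = 1; sign now -1
(305925/152681) = (563/152681)   [reduce mod 152681]
reciprocity: (563/152681) = +1·(152681/563) since 563 mod 4 = 3, 152681 mod 4 = 1; sign now -1
(152681/563) = (108/563)   [reduce mod 563]
108 = 2^2·27; (2/563) = -1 since 563 mod 8 = 3, so (108/563) = (-1)^2·(27/563); sign now -1
reciprocity: (27/563) = -1·(563/27) since 27 mod 4 = 3, 563 mod 4 = 3; sign now +1
(563/27) = (23/27)   [reduce mod 27]
reciprocity: (23/27) = -1·(27/23) since 23 mod 4 = 3, 27 mod 4 = 3; sign now -1
(27/23) = (4/23)   [reduce mod 23]
4 = 2^2·1; (2/23) = +1 since 23 mod 8 = 7, so (4/23) = (+1)^2·(1/23); sign now -1
(1/23) = 1; final value = sign = -1

-1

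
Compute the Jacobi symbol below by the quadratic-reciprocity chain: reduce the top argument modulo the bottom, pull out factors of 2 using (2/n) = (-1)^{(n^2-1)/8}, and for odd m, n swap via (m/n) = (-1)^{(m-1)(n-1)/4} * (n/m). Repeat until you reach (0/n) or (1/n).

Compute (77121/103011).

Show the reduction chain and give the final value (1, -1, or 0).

0

reciprocity: (77121/103011) = +1·(103011/77121) since 77121 mod 4 = 1, 103011 mod 4 = 3; sign now +1
(103011/77121) = (25890/77121)   [reduce mod 77121]
25890 = 2^1·12945; (2/77121) = +1 since 77121 mod 8 = 1, so (25890/77121) = (+1)^1·(12945/77121); sign now +1
reciprocity: (12945/77121) = +1·(77121/12945) since 12945 mod 4 = 1, 77121 mod 4 = 1; sign now +1
(77121/12945) = (12396/12945)   [reduce mod 12945]
12396 = 2^2·3099; (2/12945) = +1 since 12945 mod 8 = 1, so (12396/12945) = (+1)^2·(3099/12945); sign now +1
reciprocity: (3099/12945) = +1·(12945/3099) since 3099 mod 4 = 3, 12945 mod 4 = 1; sign now +1
(12945/3099) = (549/3099)   [reduce mod 3099]
reciprocity: (549/3099) = +1·(3099/549) since 549 mod 4 = 1, 3099 mod 4 = 3; sign now +1
(3099/549) = (354/549)   [reduce mod 549]
354 = 2^1·177; (2/549) = -1 since 549 mod 8 = 5, so (354/549) = (-1)^1·(177/549); sign now -1
reciprocity: (177/549) = +1·(549/177) since 177 mod 4 = 1, 549 mod 4 = 1; sign now -1
(549/177) = (18/177)   [reduce mod 177]
18 = 2^1·9; (2/177) = +1 since 177 mod 8 = 1, so (18/177) = (+1)^1·(9/177); sign now -1
reciprocity: (9/177) = +1·(177/9) since 9 mod 4 = 1, 177 mod 4 = 1; sign now -1
(177/9) = (6/9)   [reduce mod 9]
6 = 2^1·3; (2/9) = +1 since 9 mod 8 = 1, so (6/9) = (+1)^1·(3/9); sign now -1
reciprocity: (3/9) = +1·(9/3) since 3 mod 4 = 3, 9 mod 4 = 1; sign now -1
(9/3) = (0/3)   [reduce mod 3]
(0/3) = 0   [gcd(a, n) > 1]; final value = 0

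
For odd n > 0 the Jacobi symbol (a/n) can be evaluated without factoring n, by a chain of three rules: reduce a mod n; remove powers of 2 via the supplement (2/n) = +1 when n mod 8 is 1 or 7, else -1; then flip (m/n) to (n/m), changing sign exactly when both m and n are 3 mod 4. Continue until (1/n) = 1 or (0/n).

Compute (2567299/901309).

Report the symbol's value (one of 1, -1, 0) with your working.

(2567299/901309): 2567299 mod 901309 = 764681, so (2567299/901309) = (764681/901309)
flip (764681/901309) -> (901309/764681): both odd, 764681 mod 4 = 1, 901309 mod 4 = 1, so the flip contributes +1; sign now +1
(901309/764681): 901309 mod 764681 = 136628, so (901309/764681) = (136628/764681)
factor out 2^2: 136628 = 2^2·34157; with 764681 mod 8 = 1, (2/764681) = +1; sign now +1; continue with (34157/764681)
flip (34157/764681) -> (764681/34157): both odd, 34157 mod 4 = 1, 764681 mod 4 = 1, so the flip contributes +1; sign now +1
(764681/34157): 764681 mod 34157 = 13227, so (764681/34157) = (13227/34157)
flip (13227/34157) -> (34157/13227): both odd, 13227 mod 4 = 3, 34157 mod 4 = 1, so the flip contributes +1; sign now +1
(34157/13227): 34157 mod 13227 = 7703, so (34157/13227) = (7703/13227)
flip (7703/13227) -> (13227/7703): both odd, 7703 mod 4 = 3, 13227 mod 4 = 3, so the flip contributes -1; sign now -1
(13227/7703): 13227 mod 7703 = 5524, so (13227/7703) = (5524/7703)
factor out 2^2: 5524 = 2^2·1381; with 7703 mod 8 = 7, (2/7703) = +1; sign now -1; continue with (1381/7703)
flip (1381/7703) -> (7703/1381): both odd, 1381 mod 4 = 1, 7703 mod 4 = 3, so the flip contributes +1; sign now -1
(7703/1381): 7703 mod 1381 = 798, so (7703/1381) = (798/1381)
factor out 2^1: 798 = 2^1·399; with 1381 mod 8 = 5, (2/1381) = -1; sign now +1; continue with (399/1381)
flip (399/1381) -> (1381/399): both odd, 399 mod 4 = 3, 1381 mod 4 = 1, so the flip contributes +1; sign now +1
(1381/399): 1381 mod 399 = 184, so (1381/399) = (184/399)
factor out 2^3: 184 = 2^3·23; with 399 mod 8 = 7, (2/399) = +1; sign now +1; continue with (23/399)
flip (23/399) -> (399/23): both odd, 23 mod 4 = 3, 399 mod 4 = 3, so the flip contributes -1; sign now -1
(399/23): 399 mod 23 = 8, so (399/23) = (8/23)
factor out 2^3: 8 = 2^3·1; with 23 mod 8 = 7, (2/23) = +1; sign now -1; continue with (1/23)
reached (1/23) = 1, so the symbol is -1

-1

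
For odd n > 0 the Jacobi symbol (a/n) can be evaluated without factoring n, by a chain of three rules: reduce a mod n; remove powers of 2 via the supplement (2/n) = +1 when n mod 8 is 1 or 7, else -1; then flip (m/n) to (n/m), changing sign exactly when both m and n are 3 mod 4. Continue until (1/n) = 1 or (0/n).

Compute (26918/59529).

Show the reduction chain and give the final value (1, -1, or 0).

26918 = 2^1·13459; (2/59529) = +1 since 59529 mod 8 = 1, so (26918/59529) = (+1)^1·(13459/59529); sign now +1
reciprocity: (13459/59529) = +1·(59529/13459) since 13459 mod 4 = 3, 59529 mod 4 = 1; sign now +1
(59529/13459) = (5693/13459)   [reduce mod 13459]
reciprocity: (5693/13459) = +1·(13459/5693) since 5693 mod 4 = 1, 13459 mod 4 = 3; sign now +1
(13459/5693) = (2073/5693)   [reduce mod 5693]
reciprocity: (2073/5693) = +1·(5693/2073) since 2073 mod 4 = 1, 5693 mod 4 = 1; sign now +1
(5693/2073) = (1547/2073)   [reduce mod 2073]
reciprocity: (1547/2073) = +1·(2073/1547) since 1547 mod 4 = 3, 2073 mod 4 = 1; sign now +1
(2073/1547) = (526/1547)   [reduce mod 1547]
526 = 2^1·263; (2/1547) = -1 since 1547 mod 8 = 3, so (526/1547) = (-1)^1·(263/1547); sign now -1
reciprocity: (263/1547) = -1·(1547/263) since 263 mod 4 = 3, 1547 mod 4 = 3; sign now +1
(1547/263) = (232/263)   [reduce mod 263]
232 = 2^3·29; (2/263) = +1 since 263 mod 8 = 7, so (232/263) = (+1)^3·(29/263); sign now +1
reciprocity: (29/263) = +1·(263/29) since 29 mod 4 = 1, 263 mod 4 = 3; sign now +1
(263/29) = (2/29)   [reduce mod 29]
2 = 2^1·1; (2/29) = -1 since 29 mod 8 = 5, so (2/29) = (-1)^1·(1/29); sign now -1
(1/29) = 1; final value = sign = -1

-1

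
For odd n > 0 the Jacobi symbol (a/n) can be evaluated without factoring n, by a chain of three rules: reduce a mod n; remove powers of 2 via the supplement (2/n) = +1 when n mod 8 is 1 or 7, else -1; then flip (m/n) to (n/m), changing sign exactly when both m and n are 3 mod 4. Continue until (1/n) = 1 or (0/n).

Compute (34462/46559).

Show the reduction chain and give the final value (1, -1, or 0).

1

34462 = 2^1·17231; (2/46559) = +1 since 46559 mod 8 = 7, so (34462/46559) = (+1)^1·(17231/46559); sign now +1
reciprocity: (17231/46559) = -1·(46559/17231) since 17231 mod 4 = 3, 46559 mod 4 = 3; sign now -1
(46559/17231) = (12097/17231)   [reduce mod 17231]
reciprocity: (12097/17231) = +1·(17231/12097) since 12097 mod 4 = 1, 17231 mod 4 = 3; sign now -1
(17231/12097) = (5134/12097)   [reduce mod 12097]
5134 = 2^1·2567; (2/12097) = +1 since 12097 mod 8 = 1, so (5134/12097) = (+1)^1·(2567/12097); sign now -1
reciprocity: (2567/12097) = +1·(12097/2567) since 2567 mod 4 = 3, 12097 mod 4 = 1; sign now -1
(12097/2567) = (1829/2567)   [reduce mod 2567]
reciprocity: (1829/2567) = +1·(2567/1829) since 1829 mod 4 = 1, 2567 mod 4 = 3; sign now -1
(2567/1829) = (738/1829)   [reduce mod 1829]
738 = 2^1·369; (2/1829) = -1 since 1829 mod 8 = 5, so (738/1829) = (-1)^1·(369/1829); sign now +1
reciprocity: (369/1829) = +1·(1829/369) since 369 mod 4 = 1, 1829 mod 4 = 1; sign now +1
(1829/369) = (353/369)   [reduce mod 369]
reciprocity: (353/369) = +1·(369/353) since 353 mod 4 = 1, 369 mod 4 = 1; sign now +1
(369/353) = (16/353)   [reduce mod 353]
16 = 2^4·1; (2/353) = +1 since 353 mod 8 = 1, so (16/353) = (+1)^4·(1/353); sign now +1
(1/353) = 1; final value = sign = +1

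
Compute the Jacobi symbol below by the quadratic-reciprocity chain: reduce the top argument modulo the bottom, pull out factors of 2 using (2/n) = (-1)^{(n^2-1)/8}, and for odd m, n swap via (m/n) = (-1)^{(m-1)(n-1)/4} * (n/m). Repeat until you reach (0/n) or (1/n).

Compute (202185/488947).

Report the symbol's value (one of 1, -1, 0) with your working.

1

flip (202185/488947) -> (488947/202185): both odd, 202185 mod 4 = 1, 488947 mod 4 = 3, so the flip contributes +1; sign now +1
(488947/202185): 488947 mod 202185 = 84577, so (488947/202185) = (84577/202185)
flip (84577/202185) -> (202185/84577): both odd, 84577 mod 4 = 1, 202185 mod 4 = 1, so the flip contributes +1; sign now +1
(202185/84577): 202185 mod 84577 = 33031, so (202185/84577) = (33031/84577)
flip (33031/84577) -> (84577/33031): both odd, 33031 mod 4 = 3, 84577 mod 4 = 1, so the flip contributes +1; sign now +1
(84577/33031): 84577 mod 33031 = 18515, so (84577/33031) = (18515/33031)
flip (18515/33031) -> (33031/18515): both odd, 18515 mod 4 = 3, 33031 mod 4 = 3, so the flip contributes -1; sign now -1
(33031/18515): 33031 mod 18515 = 14516, so (33031/18515) = (14516/18515)
factor out 2^2: 14516 = 2^2·3629; with 18515 mod 8 = 3, (2/18515) = -1; sign now -1; continue with (3629/18515)
flip (3629/18515) -> (18515/3629): both odd, 3629 mod 4 = 1, 18515 mod 4 = 3, so the flip contributes +1; sign now -1
(18515/3629): 18515 mod 3629 = 370, so (18515/3629) = (370/3629)
factor out 2^1: 370 = 2^1·185; with 3629 mod 8 = 5, (2/3629) = -1; sign now +1; continue with (185/3629)
flip (185/3629) -> (3629/185): both odd, 185 mod 4 = 1, 3629 mod 4 = 1, so the flip contributes +1; sign now +1
(3629/185): 3629 mod 185 = 114, so (3629/185) = (114/185)
factor out 2^1: 114 = 2^1·57; with 185 mod 8 = 1, (2/185) = +1; sign now +1; continue with (57/185)
flip (57/185) -> (185/57): both odd, 57 mod 4 = 1, 185 mod 4 = 1, so the flip contributes +1; sign now +1
(185/57): 185 mod 57 = 14, so (185/57) = (14/57)
factor out 2^1: 14 = 2^1·7; with 57 mod 8 = 1, (2/57) = +1; sign now +1; continue with (7/57)
flip (7/57) -> (57/7): both odd, 7 mod 4 = 3, 57 mod 4 = 1, so the flip contributes +1; sign now +1
(57/7): 57 mod 7 = 1, so (57/7) = (1/7)
reached (1/7) = 1, so the symbol is +1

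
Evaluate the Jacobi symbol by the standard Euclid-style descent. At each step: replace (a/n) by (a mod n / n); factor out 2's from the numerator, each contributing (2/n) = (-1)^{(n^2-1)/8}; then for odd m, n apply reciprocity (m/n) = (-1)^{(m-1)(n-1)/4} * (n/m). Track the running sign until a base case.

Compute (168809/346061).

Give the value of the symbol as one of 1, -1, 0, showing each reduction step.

reciprocity: (168809/346061) = +1·(346061/168809) since 168809 mod 4 = 1, 346061 mod 4 = 1; sign now +1
(346061/168809) = (8443/168809)   [reduce mod 168809]
reciprocity: (8443/168809) = +1·(168809/8443) since 8443 mod 4 = 3, 168809 mod 4 = 1; sign now +1
(168809/8443) = (8392/8443)   [reduce mod 8443]
8392 = 2^3·1049; (2/8443) = -1 since 8443 mod 8 = 3, so (8392/8443) = (-1)^3·(1049/8443); sign now -1
reciprocity: (1049/8443) = +1·(8443/1049) since 1049 mod 4 = 1, 8443 mod 4 = 3; sign now -1
(8443/1049) = (51/1049)   [reduce mod 1049]
reciprocity: (51/1049) = +1·(1049/51) since 51 mod 4 = 3, 1049 mod 4 = 1; sign now -1
(1049/51) = (29/51)   [reduce mod 51]
reciprocity: (29/51) = +1·(51/29) since 29 mod 4 = 1, 51 mod 4 = 3; sign now -1
(51/29) = (22/29)   [reduce mod 29]
22 = 2^1·11; (2/29) = -1 since 29 mod 8 = 5, so (22/29) = (-1)^1·(11/29); sign now +1
reciprocity: (11/29) = +1·(29/11) since 11 mod 4 = 3, 29 mod 4 = 1; sign now +1
(29/11) = (7/11)   [reduce mod 11]
reciprocity: (7/11) = -1·(11/7) since 7 mod 4 = 3, 11 mod 4 = 3; sign now -1
(11/7) = (4/7)   [reduce mod 7]
4 = 2^2·1; (2/7) = +1 since 7 mod 8 = 7, so (4/7) = (+1)^2·(1/7); sign now -1
(1/7) = 1; final value = sign = -1

-1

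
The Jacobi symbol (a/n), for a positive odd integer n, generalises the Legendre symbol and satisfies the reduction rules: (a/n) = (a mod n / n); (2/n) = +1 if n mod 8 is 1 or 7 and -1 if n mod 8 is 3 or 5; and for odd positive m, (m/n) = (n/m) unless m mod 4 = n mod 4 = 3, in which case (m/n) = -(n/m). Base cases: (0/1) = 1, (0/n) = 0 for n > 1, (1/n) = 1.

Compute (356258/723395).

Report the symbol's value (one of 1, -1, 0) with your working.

356258 = 2^1·178129; (2/723395) = -1 since 723395 mod 8 = 3, so (356258/723395) = (-1)^1·(178129/723395); sign now -1
reciprocity: (178129/723395) = +1·(723395/178129) since 178129 mod 4 = 1, 723395 mod 4 = 3; sign now -1
(723395/178129) = (10879/178129)   [reduce mod 178129]
reciprocity: (10879/178129) = +1·(178129/10879) since 10879 mod 4 = 3, 178129 mod 4 = 1; sign now -1
(178129/10879) = (4065/10879)   [reduce mod 10879]
reciprocity: (4065/10879) = +1·(10879/4065) since 4065 mod 4 = 1, 10879 mod 4 = 3; sign now -1
(10879/4065) = (2749/4065)   [reduce mod 4065]
reciprocity: (2749/4065) = +1·(4065/2749) since 2749 mod 4 = 1, 4065 mod 4 = 1; sign now -1
(4065/2749) = (1316/2749)   [reduce mod 2749]
1316 = 2^2·329; (2/2749) = -1 since 2749 mod 8 = 5, so (1316/2749) = (-1)^2·(329/2749); sign now -1
reciprocity: (329/2749) = +1·(2749/329) since 329 mod 4 = 1, 2749 mod 4 = 1; sign now -1
(2749/329) = (117/329)   [reduce mod 329]
reciprocity: (117/329) = +1·(329/117) since 117 mod 4 = 1, 329 mod 4 = 1; sign now -1
(329/117) = (95/117)   [reduce mod 117]
reciprocity: (95/117) = +1·(117/95) since 95 mod 4 = 3, 117 mod 4 = 1; sign now -1
(117/95) = (22/95)   [reduce mod 95]
22 = 2^1·11; (2/95) = +1 since 95 mod 8 = 7, so (22/95) = (+1)^1·(11/95); sign now -1
reciprocity: (11/95) = -1·(95/11) since 11 mod 4 = 3, 95 mod 4 = 3; sign now +1
(95/11) = (7/11)   [reduce mod 11]
reciprocity: (7/11) = -1·(11/7) since 7 mod 4 = 3, 11 mod 4 = 3; sign now -1
(11/7) = (4/7)   [reduce mod 7]
4 = 2^2·1; (2/7) = +1 since 7 mod 8 = 7, so (4/7) = (+1)^2·(1/7); sign now -1
(1/7) = 1; final value = sign = -1

-1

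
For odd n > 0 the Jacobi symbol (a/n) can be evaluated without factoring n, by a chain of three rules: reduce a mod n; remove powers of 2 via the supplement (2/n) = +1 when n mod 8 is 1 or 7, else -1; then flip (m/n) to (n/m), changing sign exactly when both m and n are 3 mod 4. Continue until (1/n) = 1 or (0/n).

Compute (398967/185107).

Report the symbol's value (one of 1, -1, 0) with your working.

(398967/185107): 398967 mod 185107 = 28753, so (398967/185107) = (28753/185107)
flip (28753/185107) -> (185107/28753): both odd, 28753 mod 4 = 1, 185107 mod 4 = 3, so the flip contributes +1; sign now +1
(185107/28753): 185107 mod 28753 = 12589, so (185107/28753) = (12589/28753)
flip (12589/28753) -> (28753/12589): both odd, 12589 mod 4 = 1, 28753 mod 4 = 1, so the flip contributes +1; sign now +1
(28753/12589): 28753 mod 12589 = 3575, so (28753/12589) = (3575/12589)
flip (3575/12589) -> (12589/3575): both odd, 3575 mod 4 = 3, 12589 mod 4 = 1, so the flip contributes +1; sign now +1
(12589/3575): 12589 mod 3575 = 1864, so (12589/3575) = (1864/3575)
factor out 2^3: 1864 = 2^3·233; with 3575 mod 8 = 7, (2/3575) = +1; sign now +1; continue with (233/3575)
flip (233/3575) -> (3575/233): both odd, 233 mod 4 = 1, 3575 mod 4 = 3, so the flip contributes +1; sign now +1
(3575/233): 3575 mod 233 = 80, so (3575/233) = (80/233)
factor out 2^4: 80 = 2^4·5; with 233 mod 8 = 1, (2/233) = +1; sign now +1; continue with (5/233)
flip (5/233) -> (233/5): both odd, 5 mod 4 = 1, 233 mod 4 = 1, so the flip contributes +1; sign now +1
(233/5): 233 mod 5 = 3, so (233/5) = (3/5)
flip (3/5) -> (5/3): both odd, 3 mod 4 = 3, 5 mod 4 = 1, so the flip contributes +1; sign now +1
(5/3): 5 mod 3 = 2, so (5/3) = (2/3)
factor out 2^1: 2 = 2^1·1; with 3 mod 8 = 3, (2/3) = -1; sign now -1; continue with (1/3)
reached (1/3) = 1, so the symbol is -1

-1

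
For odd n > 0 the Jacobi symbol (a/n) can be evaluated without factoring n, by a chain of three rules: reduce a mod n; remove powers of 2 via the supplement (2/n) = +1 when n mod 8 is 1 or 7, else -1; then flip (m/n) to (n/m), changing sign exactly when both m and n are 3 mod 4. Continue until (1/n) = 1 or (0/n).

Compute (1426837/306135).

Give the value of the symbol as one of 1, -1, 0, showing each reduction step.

-1

(1426837/306135) = (202297/306135)   [reduce mod 306135]
reciprocity: (202297/306135) = +1·(306135/202297) since 202297 mod 4 = 1, 306135 mod 4 = 3; sign now +1
(306135/202297) = (103838/202297)   [reduce mod 202297]
103838 = 2^1·51919; (2/202297) = +1 since 202297 mod 8 = 1, so (103838/202297) = (+1)^1·(51919/202297); sign now +1
reciprocity: (51919/202297) = +1·(202297/51919) since 51919 mod 4 = 3, 202297 mod 4 = 1; sign now +1
(202297/51919) = (46540/51919)   [reduce mod 51919]
46540 = 2^2·11635; (2/51919) = +1 since 51919 mod 8 = 7, so (46540/51919) = (+1)^2·(11635/51919); sign now +1
reciprocity: (11635/51919) = -1·(51919/11635) since 11635 mod 4 = 3, 51919 mod 4 = 3; sign now -1
(51919/11635) = (5379/11635)   [reduce mod 11635]
reciprocity: (5379/11635) = -1·(11635/5379) since 5379 mod 4 = 3, 11635 mod 4 = 3; sign now +1
(11635/5379) = (877/5379)   [reduce mod 5379]
reciprocity: (877/5379) = +1·(5379/877) since 877 mod 4 = 1, 5379 mod 4 = 3; sign now +1
(5379/877) = (117/877)   [reduce mod 877]
reciprocity: (117/877) = +1·(877/117) since 117 mod 4 = 1, 877 mod 4 = 1; sign now +1
(877/117) = (58/117)   [reduce mod 117]
58 = 2^1·29; (2/117) = -1 since 117 mod 8 = 5, so (58/117) = (-1)^1·(29/117); sign now -1
reciprocity: (29/117) = +1·(117/29) since 29 mod 4 = 1, 117 mod 4 = 1; sign now -1
(117/29) = (1/29)   [reduce mod 29]
(1/29) = 1; final value = sign = -1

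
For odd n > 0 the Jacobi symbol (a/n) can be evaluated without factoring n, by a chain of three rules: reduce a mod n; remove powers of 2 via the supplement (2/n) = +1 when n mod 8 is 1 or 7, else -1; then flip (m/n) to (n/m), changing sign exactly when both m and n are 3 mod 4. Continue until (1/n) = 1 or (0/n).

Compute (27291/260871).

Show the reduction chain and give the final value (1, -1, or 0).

flip (27291/260871) -> (260871/27291): both odd, 27291 mod 4 = 3, 260871 mod 4 = 3, so the flip contributes -1; sign now -1
(260871/27291): 260871 mod 27291 = 15252, so (260871/27291) = (15252/27291)
factor out 2^2: 15252 = 2^2·3813; with 27291 mod 8 = 3, (2/27291) = -1; sign now -1; continue with (3813/27291)
flip (3813/27291) -> (27291/3813): both odd, 3813 mod 4 = 1, 27291 mod 4 = 3, so the flip contributes +1; sign now -1
(27291/3813): 27291 mod 3813 = 600, so (27291/3813) = (600/3813)
factor out 2^3: 600 = 2^3·75; with 3813 mod 8 = 5, (2/3813) = -1; sign now +1; continue with (75/3813)
flip (75/3813) -> (3813/75): both odd, 75 mod 4 = 3, 3813 mod 4 = 1, so the flip contributes +1; sign now +1
(3813/75): 3813 mod 75 = 63, so (3813/75) = (63/75)
flip (63/75) -> (75/63): both odd, 63 mod 4 = 3, 75 mod 4 = 3, so the flip contributes -1; sign now -1
(75/63): 75 mod 63 = 12, so (75/63) = (12/63)
factor out 2^2: 12 = 2^2·3; with 63 mod 8 = 7, (2/63) = +1; sign now -1; continue with (3/63)
flip (3/63) -> (63/3): both odd, 3 mod 4 = 3, 63 mod 4 = 3, so the flip contributes -1; sign now +1
(63/3): 63 mod 3 = 0, so (63/3) = (0/3)
reached (0/3); gcd(a, n) > 1, so (0/3) = 0 and the symbol is 0

0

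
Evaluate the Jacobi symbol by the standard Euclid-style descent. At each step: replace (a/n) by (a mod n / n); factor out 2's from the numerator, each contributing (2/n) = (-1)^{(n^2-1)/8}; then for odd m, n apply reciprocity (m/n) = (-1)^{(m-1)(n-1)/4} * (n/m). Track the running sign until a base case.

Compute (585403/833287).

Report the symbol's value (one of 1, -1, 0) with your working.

0

reciprocity: (585403/833287) = -1·(833287/585403) since 585403 mod 4 = 3, 833287 mod 4 = 3; sign now -1
(833287/585403) = (247884/585403)   [reduce mod 585403]
247884 = 2^2·61971; (2/585403) = -1 since 585403 mod 8 = 3, so (247884/585403) = (-1)^2·(61971/585403); sign now -1
reciprocity: (61971/585403) = -1·(585403/61971) since 61971 mod 4 = 3, 585403 mod 4 = 3; sign now +1
(585403/61971) = (27664/61971)   [reduce mod 61971]
27664 = 2^4·1729; (2/61971) = -1 since 61971 mod 8 = 3, so (27664/61971) = (-1)^4·(1729/61971); sign now +1
reciprocity: (1729/61971) = +1·(61971/1729) since 1729 mod 4 = 1, 61971 mod 4 = 3; sign now +1
(61971/1729) = (1456/1729)   [reduce mod 1729]
1456 = 2^4·91; (2/1729) = +1 since 1729 mod 8 = 1, so (1456/1729) = (+1)^4·(91/1729); sign now +1
reciprocity: (91/1729) = +1·(1729/91) since 91 mod 4 = 3, 1729 mod 4 = 1; sign now +1
(1729/91) = (0/91)   [reduce mod 91]
(0/91) = 0   [gcd(a, n) > 1]; final value = 0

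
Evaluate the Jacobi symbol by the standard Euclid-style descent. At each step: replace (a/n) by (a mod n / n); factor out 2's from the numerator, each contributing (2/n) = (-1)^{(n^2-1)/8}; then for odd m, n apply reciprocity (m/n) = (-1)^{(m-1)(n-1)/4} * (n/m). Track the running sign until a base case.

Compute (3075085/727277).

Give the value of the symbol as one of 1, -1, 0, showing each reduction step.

(3075085/727277): 3075085 mod 727277 = 165977, so (3075085/727277) = (165977/727277)
flip (165977/727277) -> (727277/165977): both odd, 165977 mod 4 = 1, 727277 mod 4 = 1, so the flip contributes +1; sign now +1
(727277/165977): 727277 mod 165977 = 63369, so (727277/165977) = (63369/165977)
flip (63369/165977) -> (165977/63369): both odd, 63369 mod 4 = 1, 165977 mod 4 = 1, so the flip contributes +1; sign now +1
(165977/63369): 165977 mod 63369 = 39239, so (165977/63369) = (39239/63369)
flip (39239/63369) -> (63369/39239): both odd, 39239 mod 4 = 3, 63369 mod 4 = 1, so the flip contributes +1; sign now +1
(63369/39239): 63369 mod 39239 = 24130, so (63369/39239) = (24130/39239)
factor out 2^1: 24130 = 2^1·12065; with 39239 mod 8 = 7, (2/39239) = +1; sign now +1; continue with (12065/39239)
flip (12065/39239) -> (39239/12065): both odd, 12065 mod 4 = 1, 39239 mod 4 = 3, so the flip contributes +1; sign now +1
(39239/12065): 39239 mod 12065 = 3044, so (39239/12065) = (3044/12065)
factor out 2^2: 3044 = 2^2·761; with 12065 mod 8 = 1, (2/12065) = +1; sign now +1; continue with (761/12065)
flip (761/12065) -> (12065/761): both odd, 761 mod 4 = 1, 12065 mod 4 = 1, so the flip contributes +1; sign now +1
(12065/761): 12065 mod 761 = 650, so (12065/761) = (650/761)
factor out 2^1: 650 = 2^1·325; with 761 mod 8 = 1, (2/761) = +1; sign now +1; continue with (325/761)
flip (325/761) -> (761/325): both odd, 325 mod 4 = 1, 761 mod 4 = 1, so the flip contributes +1; sign now +1
(761/325): 761 mod 325 = 111, so (761/325) = (111/325)
flip (111/325) -> (325/111): both odd, 111 mod 4 = 3, 325 mod 4 = 1, so the flip contributes +1; sign now +1
(325/111): 325 mod 111 = 103, so (325/111) = (103/111)
flip (103/111) -> (111/103): both odd, 103 mod 4 = 3, 111 mod 4 = 3, so the flip contributes -1; sign now -1
(111/103): 111 mod 103 = 8, so (111/103) = (8/103)
factor out 2^3: 8 = 2^3·1; with 103 mod 8 = 7, (2/103) = +1; sign now -1; continue with (1/103)
reached (1/103) = 1, so the symbol is -1

-1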